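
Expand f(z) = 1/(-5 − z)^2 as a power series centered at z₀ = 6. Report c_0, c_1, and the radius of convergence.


Let w = z − z₀, so z = z₀ + w.
Then -5 − z = -5 − (z₀ + w) = (-5 − z₀) − w = -11 − w.
f(z) = 1/(-11 − w)^2 = (1/(-11)^2) · (1 − w/(-11))^{−2}.
By the binomial series (1−u)^{−2} = Σ_{n≥0} C(n+1, 1) u^n for |u|<1, with u = w/(-11):
  c_n = C(n+1, 1) / (-11)^(n+2).
  c_0 = 1/(-11)^2 = 1/121.
  c_1 = 2/(-11)^3 = -2/1331.
The series is valid for |w/d| < 1, i.e. |z − z₀| < |d|.
Radius of convergence: R = |-5 − z₀| = |-11| = 11 (distance from z₀ to the singularity z = -5).

c_0 = 1/121, c_1 = -2/1331; R = 11.


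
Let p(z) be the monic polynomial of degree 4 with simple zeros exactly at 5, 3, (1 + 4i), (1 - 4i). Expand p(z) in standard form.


The polynomial is p(z) = ∏_{α ∈ S} (z − α), where S = {5, 3, (1 + 4i), (1 - 4i)}.
Expanding the product yields: p(z) = z^4 -10·z^3 + 48·z^2 -166·z + 255.
Note conjugate pairs combine to real quadratics: (z − (1+4i))(z − (1−4i)) = z² − 2z + 17.
The resulting polynomial has degree 4 and real coefficients as required.

p(z) = z^4 -10·z^3 + 48·z^2 -166·z + 255.


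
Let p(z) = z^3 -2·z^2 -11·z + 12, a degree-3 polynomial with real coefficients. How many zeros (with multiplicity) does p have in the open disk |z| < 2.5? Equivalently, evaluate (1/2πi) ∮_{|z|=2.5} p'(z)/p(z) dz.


The zeros of p are: -3, 1, 4.
Their magnitudes are: 3, 1, 4.
Zeros with |z| < R = 2.5: 1.
Count = 1.
By the argument principle, (1/2πi) ∮_{|z|=R} p'(z)/p(z) dz equals exactly this count.

Number of zeros inside |z| < 2.5: 1.


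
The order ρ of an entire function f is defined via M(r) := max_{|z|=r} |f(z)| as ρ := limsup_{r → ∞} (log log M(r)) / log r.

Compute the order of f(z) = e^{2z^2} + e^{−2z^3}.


Each summand is entire of order 2 and 3 respectively (as in the single-exponential case). The order of a sum is at most the max of the orders, so ρ ≤ 3. For the lower bound: on |z|=r choose arg z so that -2z^3 is real positive; then |e^{-2z^3}| = e^{2r^3} while |e^{2z^2}| ≤ e^{2r^2} = o(e^{2r^3}). So |f| ≥ e^{2r^3}(1 − o(1)) and ρ ≥ 3. Hence ρ = max(2, 3) = 3.
Therefore ρ = 3.

Order ρ = 3.


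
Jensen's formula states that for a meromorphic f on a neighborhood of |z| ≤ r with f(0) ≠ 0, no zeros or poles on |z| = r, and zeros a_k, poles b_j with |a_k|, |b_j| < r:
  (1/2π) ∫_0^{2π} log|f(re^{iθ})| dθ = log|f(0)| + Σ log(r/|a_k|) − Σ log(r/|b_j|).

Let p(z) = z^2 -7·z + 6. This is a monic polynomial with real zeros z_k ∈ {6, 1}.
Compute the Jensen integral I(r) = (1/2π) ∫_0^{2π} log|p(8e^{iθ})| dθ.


Zeros: 1, 6; r = 8.
Inside |z| < r: 1, 6. Outside (|z| ≥ r): ∅.
p(0) = 6, so log|p(0)| = log(6) = 1.7918.
Apply Jensen: I(r) = log|p(0)| + Σ_k log(r/|z_k|), summed over zeros inside |z| < r.
  log(r/|z_k|) for z_k = 6: log(8/6) = 0.2877
  log(r/|z_k|) for z_k = 1: log(8/1) = 2.0794
Sum over inside zeros: 2.3671.
I(r) = log|p(0)| + (inside sum) = 1.7918 + 2.3671 = 4.1589.
Closed form (all zeros inside, monic): I(r) = n·log(r) = 2·log(8) = 4.1589. ✓

I(r) ≈ 4.1589.


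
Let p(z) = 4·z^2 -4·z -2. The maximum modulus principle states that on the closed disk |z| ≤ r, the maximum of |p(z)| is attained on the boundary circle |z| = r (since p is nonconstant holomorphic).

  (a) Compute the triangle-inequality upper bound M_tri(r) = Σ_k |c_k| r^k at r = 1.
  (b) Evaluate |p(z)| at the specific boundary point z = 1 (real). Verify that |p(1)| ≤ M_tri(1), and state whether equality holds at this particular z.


Coefficients: c_0 = -2, c_1 = -4, c_2 = 4. Radius r = 1.
Part (a). Triangle bound: M_tri(r) = Σ_k |c_k| r^k
  = |-2|·1^0 + |-4|·1^1 + |4|·1^2
  = 2 + 4 + 4 = 10.
This bounds M(r) := max_{|z|=r} |p(z)| from above; equality holds iff all terms c_k z^k can be made to align in phase at a single z on |z|=r.
Part (b). At z = 1 (real, on the circle |z| = r):
  p(1) = (-2)·1^0 + (-4)·1^1 + (4)·1^2 = -2.
  |p(1)| = 2.
Check: |p(1)| = 2 ≤ 10 = M_tri(1). ✓ Equality does not hold at z = 1 (the coefficients have mixed signs, so the terms do not all align in phase there).

M_tri(1) = 10; |p(1)| = 2; equality at z=1: no.


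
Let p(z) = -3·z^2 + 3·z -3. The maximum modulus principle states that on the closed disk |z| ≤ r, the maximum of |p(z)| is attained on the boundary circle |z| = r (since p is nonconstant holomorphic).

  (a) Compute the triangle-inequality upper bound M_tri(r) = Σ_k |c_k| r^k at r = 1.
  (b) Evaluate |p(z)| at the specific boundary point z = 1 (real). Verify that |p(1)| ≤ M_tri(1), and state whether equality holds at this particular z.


Coefficients: c_0 = -3, c_1 = 3, c_2 = -3. Radius r = 1.
Part (a). Triangle bound: M_tri(r) = Σ_k |c_k| r^k
  = |-3|·1^0 + |3|·1^1 + |-3|·1^2
  = 3 + 3 + 3 = 9.
This bounds M(r) := max_{|z|=r} |p(z)| from above; equality holds iff all terms c_k z^k can be made to align in phase at a single z on |z|=r.
Part (b). At z = 1 (real, on the circle |z| = r):
  p(1) = (-3)·1^0 + (3)·1^1 + (-3)·1^2 = -3.
  |p(1)| = 3.
Check: |p(1)| = 3 ≤ 9 = M_tri(1). ✓ Equality does not hold at z = 1 (the coefficients have mixed signs, so the terms do not all align in phase there).

M_tri(1) = 9; |p(1)| = 3; equality at z=1: no.


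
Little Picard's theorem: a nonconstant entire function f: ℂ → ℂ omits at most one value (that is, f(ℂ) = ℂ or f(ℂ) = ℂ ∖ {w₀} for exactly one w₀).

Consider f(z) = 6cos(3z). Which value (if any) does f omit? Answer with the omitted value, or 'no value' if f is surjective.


Little Picard bounds the complement of f(ℂ) to at most one point.
cos is entire and surjective onto ℂ: for every w ∈ ℂ, cos(ζ) = w has a solution ζ ∈ ℂ (e.g., via the complex inverse arccos). With ζ = 3z this gives z = ζ/(3). Then 6·cos(3z) takes every value in 6·ℂ = ℂ, and adding 0 is a bijection of ℂ. So f is surjective and omits no value. (Note: only on the real line is cos bounded by [−1, 1].)

Omitted value: no value.


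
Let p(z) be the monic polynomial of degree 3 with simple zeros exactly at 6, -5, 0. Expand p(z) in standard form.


The polynomial is p(z) = ∏_{α ∈ S} (z − α), where S = {6, -5, 0}.
Expanding the product yields: p(z) = z^3 -z^2 -30·z.
The resulting polynomial has degree 3 and real coefficients as required.

p(z) = z^3 -z^2 -30·z.


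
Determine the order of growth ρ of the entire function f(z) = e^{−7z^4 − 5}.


|e^{−7z^4 − 5}| = e^{Re(-7·z^4) + -5} ≤ e^{7|z|^4 + -5} = e^{7r^4 + -5} on |z| = r, so ρ ≤ 4. Choosing z on |z|=r so that -7·z^4 is real positive (always possible by picking arg z appropriately) gives |f(z)| = e^{7r^4 + -5}, matching the bound. The additive constant -5 does not affect log log M(r) ~ 4·log r. Hence ρ = 4.
Therefore ρ = 4.

Order ρ = 4.


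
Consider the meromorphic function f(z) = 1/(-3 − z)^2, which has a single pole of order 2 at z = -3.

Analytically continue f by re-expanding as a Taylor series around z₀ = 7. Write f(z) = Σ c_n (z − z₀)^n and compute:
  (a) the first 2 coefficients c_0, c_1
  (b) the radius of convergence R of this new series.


Let w = z − z₀, so z = z₀ + w.
Then -3 − z = -3 − (z₀ + w) = (-3 − z₀) − w = -10 − w.
f(z) = 1/(-10 − w)^2 = (1/(-10)^2) · (1 − w/(-10))^{−2}.
By the binomial series (1−u)^{−2} = Σ_{n≥0} C(n+1, 1) u^n for |u|<1, with u = w/(-10):
  c_n = C(n+1, 1) / (-10)^(n+2).
  c_0 = 1/(-10)^2 = 1/100.
  c_1 = 2/(-10)^3 = -1/500.
The series is valid for |w/d| < 1, i.e. |z − z₀| < |d|.
Radius of convergence: R = |-3 − z₀| = |-10| = 10 (distance from z₀ to the singularity z = -3).

c_0 = 1/100, c_1 = -1/500; R = 10.


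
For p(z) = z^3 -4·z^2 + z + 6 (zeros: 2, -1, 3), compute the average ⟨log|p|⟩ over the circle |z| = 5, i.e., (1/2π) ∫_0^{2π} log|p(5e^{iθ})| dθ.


Zeros: -1, 2, 3; r = 5.
Inside |z| < r: -1, 2, 3. Outside (|z| ≥ r): ∅.
p(0) = 6, so log|p(0)| = log(6) = 1.7918.
Apply Jensen: I(r) = log|p(0)| + Σ_k log(r/|z_k|), summed over zeros inside |z| < r.
  log(r/|z_k|) for z_k = 2: log(5/2) = 0.9163
  log(r/|z_k|) for z_k = -1: log(5/1) = 1.6094
  log(r/|z_k|) for z_k = 3: log(5/3) = 0.5108
Sum over inside zeros: 3.0366.
I(r) = log|p(0)| + (inside sum) = 1.7918 + 3.0366 = 4.8283.
Closed form (all zeros inside, monic): I(r) = n·log(r) = 3·log(5) = 4.8283. ✓

I(r) ≈ 4.8283.


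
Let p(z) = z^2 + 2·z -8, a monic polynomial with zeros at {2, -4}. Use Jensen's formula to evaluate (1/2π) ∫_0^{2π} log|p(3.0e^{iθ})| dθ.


Zeros: -4, 2; r = 3.0.
Inside |z| < r: 2. Outside (|z| ≥ r): -4.
p(0) = -8, so log|p(0)| = log(8) = 2.0794.
Apply Jensen: I(r) = log|p(0)| + Σ_k log(r/|z_k|), summed over zeros inside |z| < r.
  log(r/|z_k|) for z_k = 2: log(3.0/2) = 0.4055
  Outside zeros (-4) contribute nothing to the Jensen sum.
Sum over inside zeros: 0.4055.
I(r) = log|p(0)| + (inside sum) = 2.0794 + 0.4055 = 2.4849.
Note: since some zeros are outside |z| ≤ r, the simplified n·log(r) form does NOT apply — only the inside zeros contribute.

I(r) ≈ 2.4849.


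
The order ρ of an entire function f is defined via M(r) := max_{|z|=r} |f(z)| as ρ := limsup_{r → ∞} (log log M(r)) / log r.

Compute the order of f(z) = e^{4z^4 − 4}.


|e^{4z^4 − 4}| = e^{Re(4·z^4) + -4} ≤ e^{4|z|^4 + -4} = e^{4r^4 + -4} on |z| = r, so ρ ≤ 4. Choosing z on |z|=r so that 4·z^4 is real positive (always possible by picking arg z appropriately) gives |f(z)| = e^{4r^4 + -4}, matching the bound. The additive constant -4 does not affect log log M(r) ~ 4·log r. Hence ρ = 4.
Therefore ρ = 4.

Order ρ = 4.


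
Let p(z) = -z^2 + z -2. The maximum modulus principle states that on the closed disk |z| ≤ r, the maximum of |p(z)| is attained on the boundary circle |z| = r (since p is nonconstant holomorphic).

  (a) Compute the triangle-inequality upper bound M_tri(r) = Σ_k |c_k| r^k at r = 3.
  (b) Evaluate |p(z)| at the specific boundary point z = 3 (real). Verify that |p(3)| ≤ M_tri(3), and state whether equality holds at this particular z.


Coefficients: c_0 = -2, c_1 = 1, c_2 = -1. Radius r = 3.
Part (a). Triangle bound: M_tri(r) = Σ_k |c_k| r^k
  = |-2|·3^0 + |1|·3^1 + |-1|·3^2
  = 2 + 3 + 9 = 14.
This bounds M(r) := max_{|z|=r} |p(z)| from above; equality holds iff all terms c_k z^k can be made to align in phase at a single z on |z|=r.
Part (b). At z = 3 (real, on the circle |z| = r):
  p(3) = (-2)·3^0 + (1)·3^1 + (-1)·3^2 = -8.
  |p(3)| = 8.
Check: |p(3)| = 8 ≤ 14 = M_tri(3). ✓ Equality does not hold at z = 3 (the coefficients have mixed signs, so the terms do not all align in phase there).

M_tri(3) = 14; |p(3)| = 8; equality at z=3: no.


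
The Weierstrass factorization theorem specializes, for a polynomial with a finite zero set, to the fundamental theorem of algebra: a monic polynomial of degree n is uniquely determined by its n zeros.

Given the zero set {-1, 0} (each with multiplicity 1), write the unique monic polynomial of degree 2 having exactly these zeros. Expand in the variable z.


The polynomial is p(z) = ∏_{α ∈ S} (z − α), where S = {-1, 0}.
Expanding the product yields: p(z) = z^2 + z.
The resulting polynomial has degree 2 and real coefficients as required.

p(z) = z^2 + z.


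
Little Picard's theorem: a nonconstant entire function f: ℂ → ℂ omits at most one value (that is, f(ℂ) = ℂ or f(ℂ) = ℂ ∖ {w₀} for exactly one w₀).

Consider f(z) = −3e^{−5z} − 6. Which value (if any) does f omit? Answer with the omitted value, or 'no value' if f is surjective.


Little Picard bounds the complement of f(ℂ) to at most one point.
e^{−5z} is never zero on ℂ, so -3·e^{−5z} takes every value in ℂ ∖ {0}. Adding -6 shifts the range to ℂ ∖ {-6}. Thus f omits exactly the value -6.

Omitted value: -6.


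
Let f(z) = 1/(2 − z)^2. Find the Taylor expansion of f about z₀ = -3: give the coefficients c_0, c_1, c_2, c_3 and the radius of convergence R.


Let w = z − z₀, so z = z₀ + w.
Then 2 − z = 2 − (z₀ + w) = (2 − z₀) − w = 5 − w.
f(z) = 1/(5 − w)^2 = (1/(5)^2) · (1 − w/(5))^{−2}.
By the binomial series (1−u)^{−2} = Σ_{n≥0} C(n+1, 1) u^n for |u|<1, with u = w/(5):
  c_n = C(n+1, 1) / (5)^(n+2).
  c_0 = 1/(5)^2 = 1/25.
  c_1 = 2/(5)^3 = 2/125.
  c_2 = 3/(5)^4 = 3/625.
  c_3 = 4/(5)^5 = 4/3125.
The series is valid for |w/d| < 1, i.e. |z − z₀| < |d|.
Radius of convergence: R = |2 − z₀| = |5| = 5 (distance from z₀ to the singularity z = 2).

c_0 = 1/25, c_1 = 2/125, c_2 = 3/625, c_3 = 4/3125; R = 5.


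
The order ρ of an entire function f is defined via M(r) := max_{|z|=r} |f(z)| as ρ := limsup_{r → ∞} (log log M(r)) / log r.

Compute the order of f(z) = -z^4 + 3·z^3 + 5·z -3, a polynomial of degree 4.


|f(z)| ≤ Σ|c_k|·r^k = O(r^4) as r → ∞. Polynomial growth is O(e^{r^ε}) for every ε > 0 (since r^4/e^{r^ε} → 0), so ρ ≤ ε for all ε > 0, i.e. ρ = 0. Every nonconstant polynomial has order 0.
Therefore ρ = 0.

Order ρ = 0.


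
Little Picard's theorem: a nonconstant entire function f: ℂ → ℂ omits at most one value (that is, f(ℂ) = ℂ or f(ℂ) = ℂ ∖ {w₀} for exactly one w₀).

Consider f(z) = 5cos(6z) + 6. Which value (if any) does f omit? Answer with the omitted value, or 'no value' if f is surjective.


Little Picard bounds the complement of f(ℂ) to at most one point.
cos is entire and surjective onto ℂ: for every w ∈ ℂ, cos(ζ) = w has a solution ζ ∈ ℂ (e.g., via the complex inverse arccos). With ζ = 6z this gives z = ζ/(6). Then 5·cos(6z) takes every value in 5·ℂ = ℂ, and adding 6 is a bijection of ℂ. So f is surjective and omits no value. (Note: only on the real line is cos bounded by [−1, 1].)

Omitted value: no value.


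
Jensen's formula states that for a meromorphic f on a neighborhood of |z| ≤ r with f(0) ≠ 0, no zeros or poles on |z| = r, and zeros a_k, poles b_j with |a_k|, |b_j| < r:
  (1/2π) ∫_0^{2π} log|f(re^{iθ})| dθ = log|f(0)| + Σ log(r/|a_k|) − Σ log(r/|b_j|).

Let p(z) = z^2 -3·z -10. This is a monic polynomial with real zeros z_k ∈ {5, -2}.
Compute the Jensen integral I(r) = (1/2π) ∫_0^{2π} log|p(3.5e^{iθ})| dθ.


Zeros: -2, 5; r = 3.5.
Inside |z| < r: -2. Outside (|z| ≥ r): 5.
p(0) = -10, so log|p(0)| = log(10) = 2.3026.
Apply Jensen: I(r) = log|p(0)| + Σ_k log(r/|z_k|), summed over zeros inside |z| < r.
  log(r/|z_k|) for z_k = -2: log(3.5/2) = 0.5596
  Outside zeros (5) contribute nothing to the Jensen sum.
Sum over inside zeros: 0.5596.
I(r) = log|p(0)| + (inside sum) = 2.3026 + 0.5596 = 2.8622.
Note: since some zeros are outside |z| ≤ r, the simplified n·log(r) form does NOT apply — only the inside zeros contribute.

I(r) ≈ 2.8622.


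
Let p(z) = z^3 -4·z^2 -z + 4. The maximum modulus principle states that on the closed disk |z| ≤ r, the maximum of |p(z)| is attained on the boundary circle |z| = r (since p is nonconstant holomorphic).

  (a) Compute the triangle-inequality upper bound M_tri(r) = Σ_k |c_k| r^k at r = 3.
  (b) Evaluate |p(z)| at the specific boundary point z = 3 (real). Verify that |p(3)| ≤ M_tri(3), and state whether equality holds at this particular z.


Coefficients: c_0 = 4, c_1 = -1, c_2 = -4, c_3 = 1. Radius r = 3.
Part (a). Triangle bound: M_tri(r) = Σ_k |c_k| r^k
  = |4|·3^0 + |-1|·3^1 + |-4|·3^2 + |1|·3^3
  = 4 + 3 + 36 + 27 = 70.
This bounds M(r) := max_{|z|=r} |p(z)| from above; equality holds iff all terms c_k z^k can be made to align in phase at a single z on |z|=r.
Part (b). At z = 3 (real, on the circle |z| = r):
  p(3) = (4)·3^0 + (-1)·3^1 + (-4)·3^2 + (1)·3^3 = -8.
  |p(3)| = 8.
Check: |p(3)| = 8 ≤ 70 = M_tri(3). ✓ Equality does not hold at z = 3 (the coefficients have mixed signs, so the terms do not all align in phase there).

M_tri(3) = 70; |p(3)| = 8; equality at z=3: no.


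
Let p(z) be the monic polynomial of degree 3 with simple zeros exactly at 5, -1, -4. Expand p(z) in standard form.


The polynomial is p(z) = ∏_{α ∈ S} (z − α), where S = {5, -1, -4}.
Expanding the product yields: p(z) = z^3 -21·z -20.
The resulting polynomial has degree 3 and real coefficients as required.

p(z) = z^3 -21·z -20.


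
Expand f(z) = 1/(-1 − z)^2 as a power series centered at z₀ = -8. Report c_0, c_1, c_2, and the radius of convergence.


Let w = z − z₀, so z = z₀ + w.
Then -1 − z = -1 − (z₀ + w) = (-1 − z₀) − w = 7 − w.
f(z) = 1/(7 − w)^2 = (1/(7)^2) · (1 − w/(7))^{−2}.
By the binomial series (1−u)^{−2} = Σ_{n≥0} C(n+1, 1) u^n for |u|<1, with u = w/(7):
  c_n = C(n+1, 1) / (7)^(n+2).
  c_0 = 1/(7)^2 = 1/49.
  c_1 = 2/(7)^3 = 2/343.
  c_2 = 3/(7)^4 = 3/2401.
The series is valid for |w/d| < 1, i.e. |z − z₀| < |d|.
Radius of convergence: R = |-1 − z₀| = |7| = 7 (distance from z₀ to the singularity z = -1).

c_0 = 1/49, c_1 = 2/343, c_2 = 3/2401; R = 7.


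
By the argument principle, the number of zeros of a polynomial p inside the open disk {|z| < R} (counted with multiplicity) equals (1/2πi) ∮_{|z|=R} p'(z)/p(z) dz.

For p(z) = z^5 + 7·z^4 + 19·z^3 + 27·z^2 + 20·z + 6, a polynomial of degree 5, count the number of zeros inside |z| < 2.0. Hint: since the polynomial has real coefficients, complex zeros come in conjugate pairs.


The zeros of p are: -1, (-1 + 1i), (-1 - 1i), -1, -3.
Their magnitudes are: 1, 1.414, 1.414, 1, 3.
Zeros with |z| < R = 2.0: -1, (-1 + 1i), (-1 - 1i), -1.
Count = 4.
By the argument principle, (1/2πi) ∮_{|z|=R} p'(z)/p(z) dz equals exactly this count.

Number of zeros inside |z| < 2.0: 4.


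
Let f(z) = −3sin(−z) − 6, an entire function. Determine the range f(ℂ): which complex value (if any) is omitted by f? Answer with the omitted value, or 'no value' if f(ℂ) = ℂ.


Little Picard bounds the complement of f(ℂ) to at most one point.
sin is entire and surjective onto ℂ: for every w ∈ ℂ, sin(ζ) = w has a solution ζ ∈ ℂ (e.g., via the complex inverse arcsin). With ζ = −z this gives z = ζ/(-1). Then -3·sin(−z) takes every value in -3·ℂ = ℂ, and adding -6 is a bijection of ℂ. So f is surjective and omits no value. (Note: only on the real line is sin bounded by [−1, 1].)

Omitted value: no value.


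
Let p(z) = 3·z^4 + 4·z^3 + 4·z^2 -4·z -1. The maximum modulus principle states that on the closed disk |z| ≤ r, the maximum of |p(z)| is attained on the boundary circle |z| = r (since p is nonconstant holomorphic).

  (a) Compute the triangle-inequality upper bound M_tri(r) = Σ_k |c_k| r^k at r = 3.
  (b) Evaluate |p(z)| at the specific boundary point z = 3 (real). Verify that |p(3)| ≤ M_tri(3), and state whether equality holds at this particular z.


Coefficients: c_0 = -1, c_1 = -4, c_2 = 4, c_3 = 4, c_4 = 3. Radius r = 3.
Part (a). Triangle bound: M_tri(r) = Σ_k |c_k| r^k
  = |-1|·3^0 + |-4|·3^1 + |4|·3^2 + |4|·3^3 + |3|·3^4
  = 1 + 12 + 36 + 108 + 243 = 400.
This bounds M(r) := max_{|z|=r} |p(z)| from above; equality holds iff all terms c_k z^k can be made to align in phase at a single z on |z|=r.
Part (b). At z = 3 (real, on the circle |z| = r):
  p(3) = (-1)·3^0 + (-4)·3^1 + (4)·3^2 + (4)·3^3 + (3)·3^4 = 374.
  |p(3)| = 374.
Check: |p(3)| = 374 ≤ 400 = M_tri(3). ✓ Equality does not hold at z = 3 (the coefficients have mixed signs, so the terms do not all align in phase there).

M_tri(3) = 400; |p(3)| = 374; equality at z=3: no.


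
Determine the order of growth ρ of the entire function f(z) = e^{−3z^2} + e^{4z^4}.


Each summand is entire of order 2 and 4 respectively (as in the single-exponential case). The order of a sum is at most the max of the orders, so ρ ≤ 4. For the lower bound: on |z|=r choose arg z so that 4z^4 is real positive; then |e^{4z^4}| = e^{4r^4} while |e^{-3z^2}| ≤ e^{3r^2} = o(e^{4r^4}). So |f| ≥ e^{4r^4}(1 − o(1)) and ρ ≥ 4. Hence ρ = max(2, 4) = 4.
Therefore ρ = 4.

Order ρ = 4.


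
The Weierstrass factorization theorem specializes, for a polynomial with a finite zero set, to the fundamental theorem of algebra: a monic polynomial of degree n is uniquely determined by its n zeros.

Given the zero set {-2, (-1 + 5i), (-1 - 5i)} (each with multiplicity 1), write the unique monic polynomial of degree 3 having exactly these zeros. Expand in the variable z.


The polynomial is p(z) = ∏_{α ∈ S} (z − α), where S = {-2, (-1 + 5i), (-1 - 5i)}.
Expanding the product yields: p(z) = z^3 + 4·z^2 + 30·z + 52.
Note conjugate pairs combine to real quadratics: (z − (-1+5i))(z − (-1−5i)) = z² + 2z + 26.
The resulting polynomial has degree 3 and real coefficients as required.

p(z) = z^3 + 4·z^2 + 30·z + 52.


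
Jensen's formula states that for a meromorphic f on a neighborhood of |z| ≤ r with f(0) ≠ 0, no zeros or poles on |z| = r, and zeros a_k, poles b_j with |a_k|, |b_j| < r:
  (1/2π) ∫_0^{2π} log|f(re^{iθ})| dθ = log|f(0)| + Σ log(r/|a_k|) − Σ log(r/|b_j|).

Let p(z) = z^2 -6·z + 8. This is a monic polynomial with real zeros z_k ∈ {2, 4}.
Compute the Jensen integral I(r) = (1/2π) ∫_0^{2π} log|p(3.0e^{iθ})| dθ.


Zeros: 2, 4; r = 3.0.
Inside |z| < r: 2. Outside (|z| ≥ r): 4.
p(0) = 8, so log|p(0)| = log(8) = 2.0794.
Apply Jensen: I(r) = log|p(0)| + Σ_k log(r/|z_k|), summed over zeros inside |z| < r.
  log(r/|z_k|) for z_k = 2: log(3.0/2) = 0.4055
  Outside zeros (4) contribute nothing to the Jensen sum.
Sum over inside zeros: 0.4055.
I(r) = log|p(0)| + (inside sum) = 2.0794 + 0.4055 = 2.4849.
Note: since some zeros are outside |z| ≤ r, the simplified n·log(r) form does NOT apply — only the inside zeros contribute.

I(r) ≈ 2.4849.


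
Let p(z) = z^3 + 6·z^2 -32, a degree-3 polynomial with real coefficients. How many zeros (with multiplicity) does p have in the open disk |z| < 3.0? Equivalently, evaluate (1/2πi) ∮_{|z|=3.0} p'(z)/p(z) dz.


The zeros of p are: -4, -4, 2.
Their magnitudes are: 4, 4, 2.
Zeros with |z| < R = 3.0: 2.
Count = 1.
By the argument principle, (1/2πi) ∮_{|z|=R} p'(z)/p(z) dz equals exactly this count.

Number of zeros inside |z| < 3.0: 1.


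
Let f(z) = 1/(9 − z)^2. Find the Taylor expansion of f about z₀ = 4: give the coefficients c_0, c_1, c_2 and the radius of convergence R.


Let w = z − z₀, so z = z₀ + w.
Then 9 − z = 9 − (z₀ + w) = (9 − z₀) − w = 5 − w.
f(z) = 1/(5 − w)^2 = (1/(5)^2) · (1 − w/(5))^{−2}.
By the binomial series (1−u)^{−2} = Σ_{n≥0} C(n+1, 1) u^n for |u|<1, with u = w/(5):
  c_n = C(n+1, 1) / (5)^(n+2).
  c_0 = 1/(5)^2 = 1/25.
  c_1 = 2/(5)^3 = 2/125.
  c_2 = 3/(5)^4 = 3/625.
The series is valid for |w/d| < 1, i.e. |z − z₀| < |d|.
Radius of convergence: R = |9 − z₀| = |5| = 5 (distance from z₀ to the singularity z = 9).

c_0 = 1/25, c_1 = 2/125, c_2 = 3/625; R = 5.


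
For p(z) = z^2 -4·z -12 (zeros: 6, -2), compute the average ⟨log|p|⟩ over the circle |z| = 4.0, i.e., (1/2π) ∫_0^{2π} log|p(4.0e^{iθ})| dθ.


Zeros: -2, 6; r = 4.0.
Inside |z| < r: -2. Outside (|z| ≥ r): 6.
p(0) = -12, so log|p(0)| = log(12) = 2.4849.
Apply Jensen: I(r) = log|p(0)| + Σ_k log(r/|z_k|), summed over zeros inside |z| < r.
  log(r/|z_k|) for z_k = -2: log(4.0/2) = 0.6931
  Outside zeros (6) contribute nothing to the Jensen sum.
Sum over inside zeros: 0.6931.
I(r) = log|p(0)| + (inside sum) = 2.4849 + 0.6931 = 3.1781.
Note: since some zeros are outside |z| ≤ r, the simplified n·log(r) form does NOT apply — only the inside zeros contribute.

I(r) ≈ 3.1781.


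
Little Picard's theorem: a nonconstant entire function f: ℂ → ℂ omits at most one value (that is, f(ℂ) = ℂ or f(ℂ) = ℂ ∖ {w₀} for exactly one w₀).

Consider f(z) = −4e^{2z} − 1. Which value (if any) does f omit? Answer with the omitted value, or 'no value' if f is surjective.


Little Picard bounds the complement of f(ℂ) to at most one point.
e^{2z} is never zero on ℂ, so -4·e^{2z} takes every value in ℂ ∖ {0}. Adding -1 shifts the range to ℂ ∖ {-1}. Thus f omits exactly the value -1.

Omitted value: -1.


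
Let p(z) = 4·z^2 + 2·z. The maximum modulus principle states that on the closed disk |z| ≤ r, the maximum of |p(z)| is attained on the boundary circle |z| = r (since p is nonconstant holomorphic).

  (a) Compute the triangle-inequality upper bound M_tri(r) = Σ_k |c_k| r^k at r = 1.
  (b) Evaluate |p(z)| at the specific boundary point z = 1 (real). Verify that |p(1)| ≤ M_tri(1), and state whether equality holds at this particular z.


Coefficients: c_0 = 0, c_1 = 2, c_2 = 4. Radius r = 1.
Part (a). Triangle bound: M_tri(r) = Σ_k |c_k| r^k
  = |0|·1^0 + |2|·1^1 + |4|·1^2
  = 0 + 2 + 4 = 6.
This bounds M(r) := max_{|z|=r} |p(z)| from above; equality holds iff all terms c_k z^k can be made to align in phase at a single z on |z|=r.
Part (b). At z = 1 (real, on the circle |z| = r):
  p(1) = (0)·1^0 + (2)·1^1 + (4)·1^2 = 6.
  |p(1)| = 6.
Since all nonzero coefficients share the same sign, |p(1)| = 6 = M_tri(1); the triangle bound is attained at z = 1, so in fact M(r) = 6.

M_tri(1) = 6; |p(1)| = 6; equality at z=1: yes.


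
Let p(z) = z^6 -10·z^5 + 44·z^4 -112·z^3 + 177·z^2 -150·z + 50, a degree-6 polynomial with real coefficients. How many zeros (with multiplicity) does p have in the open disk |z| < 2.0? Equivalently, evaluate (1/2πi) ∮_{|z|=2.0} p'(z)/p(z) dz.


The zeros of p are: 1, 1, (1 + 2i), (1 - 2i), (3 + 1i), (3 - 1i).
Their magnitudes are: 1, 1, 2.236, 2.236, 3.162, 3.162.
Zeros with |z| < R = 2.0: 1, 1.
Count = 2.
By the argument principle, (1/2πi) ∮_{|z|=R} p'(z)/p(z) dz equals exactly this count.

Number of zeros inside |z| < 2.0: 2.


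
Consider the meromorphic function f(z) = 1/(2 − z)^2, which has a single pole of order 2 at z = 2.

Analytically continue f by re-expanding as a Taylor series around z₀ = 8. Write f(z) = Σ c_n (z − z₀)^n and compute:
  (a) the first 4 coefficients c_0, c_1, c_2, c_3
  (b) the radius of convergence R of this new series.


Let w = z − z₀, so z = z₀ + w.
Then 2 − z = 2 − (z₀ + w) = (2 − z₀) − w = -6 − w.
f(z) = 1/(-6 − w)^2 = (1/(-6)^2) · (1 − w/(-6))^{−2}.
By the binomial series (1−u)^{−2} = Σ_{n≥0} C(n+1, 1) u^n for |u|<1, with u = w/(-6):
  c_n = C(n+1, 1) / (-6)^(n+2).
  c_0 = 1/(-6)^2 = 1/36.
  c_1 = 2/(-6)^3 = -1/108.
  c_2 = 3/(-6)^4 = 1/432.
  c_3 = 4/(-6)^5 = -1/1944.
The series is valid for |w/d| < 1, i.e. |z − z₀| < |d|.
Radius of convergence: R = |2 − z₀| = |-6| = 6 (distance from z₀ to the singularity z = 2).

c_0 = 1/36, c_1 = -1/108, c_2 = 1/432, c_3 = -1/1944; R = 6.


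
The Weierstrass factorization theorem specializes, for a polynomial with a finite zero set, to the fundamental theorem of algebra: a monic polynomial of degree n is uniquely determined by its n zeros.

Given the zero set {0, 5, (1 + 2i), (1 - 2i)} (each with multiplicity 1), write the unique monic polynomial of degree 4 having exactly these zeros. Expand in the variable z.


The polynomial is p(z) = ∏_{α ∈ S} (z − α), where S = {0, 5, (1 + 2i), (1 - 2i)}.
Expanding the product yields: p(z) = z^4 -7·z^3 + 15·z^2 -25·z.
Note conjugate pairs combine to real quadratics: (z − (1+2i))(z − (1−2i)) = z² − 2z + 5.
The resulting polynomial has degree 4 and real coefficients as required.

p(z) = z^4 -7·z^3 + 15·z^2 -25·z.


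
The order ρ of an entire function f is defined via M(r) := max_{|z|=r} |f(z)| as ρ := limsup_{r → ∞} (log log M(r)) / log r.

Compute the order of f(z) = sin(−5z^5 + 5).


Write sin(w) = (e^{iw} ± e^{−iw})/(2 or 2i), so |sin(w)| ≤ e^{|w|}. With w = −5z^5 + 5, |w| ≤ 5r^5 + 5 on |z|=r, giving M(r) ≤ e^{5r^5 + 5} and ρ ≤ 5. For the lower bound, choose z on |z|=r with -5z^5 purely imaginary of modulus 5r^5; then |sin(−5z^5 + 5)| grows like e^{5r^5}/2, so ρ ≥ 5. Hence ρ = 5.
Therefore ρ = 5.

Order ρ = 5.


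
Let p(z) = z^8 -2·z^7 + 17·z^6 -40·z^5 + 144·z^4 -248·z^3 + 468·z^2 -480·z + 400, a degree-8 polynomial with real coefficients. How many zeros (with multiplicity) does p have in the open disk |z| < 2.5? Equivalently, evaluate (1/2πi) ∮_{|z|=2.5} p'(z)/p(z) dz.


The zeros of p are: (1 + 1i), (1 - 1i), (0 + 2i), (0 - 2i), (-1 + 3i), (-1 - 3i), (1 + 2i), (1 - 2i).
Their magnitudes are: 1.414, 1.414, 2, 2, 3.162, 3.162, 2.236, 2.236.
Zeros with |z| < R = 2.5: (1 + 1i), (1 - 1i), (0 + 2i), (0 - 2i), (1 + 2i), (1 - 2i).
Count = 6.
By the argument principle, (1/2πi) ∮_{|z|=R} p'(z)/p(z) dz equals exactly this count.

Number of zeros inside |z| < 2.5: 6.


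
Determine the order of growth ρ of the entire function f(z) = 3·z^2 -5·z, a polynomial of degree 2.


|f(z)| ≤ Σ|c_k|·r^k = O(r^2) as r → ∞. Polynomial growth is O(e^{r^ε}) for every ε > 0 (since r^2/e^{r^ε} → 0), so ρ ≤ ε for all ε > 0, i.e. ρ = 0. Every nonconstant polynomial has order 0.
Therefore ρ = 0.

Order ρ = 0.


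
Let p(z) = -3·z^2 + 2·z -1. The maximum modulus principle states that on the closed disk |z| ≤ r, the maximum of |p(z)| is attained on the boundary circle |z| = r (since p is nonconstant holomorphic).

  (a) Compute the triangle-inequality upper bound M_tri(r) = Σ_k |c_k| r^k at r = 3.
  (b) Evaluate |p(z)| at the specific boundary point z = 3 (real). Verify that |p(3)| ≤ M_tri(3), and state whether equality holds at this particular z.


Coefficients: c_0 = -1, c_1 = 2, c_2 = -3. Radius r = 3.
Part (a). Triangle bound: M_tri(r) = Σ_k |c_k| r^k
  = |-1|·3^0 + |2|·3^1 + |-3|·3^2
  = 1 + 6 + 27 = 34.
This bounds M(r) := max_{|z|=r} |p(z)| from above; equality holds iff all terms c_k z^k can be made to align in phase at a single z on |z|=r.
Part (b). At z = 3 (real, on the circle |z| = r):
  p(3) = (-1)·3^0 + (2)·3^1 + (-3)·3^2 = -22.
  |p(3)| = 22.
Check: |p(3)| = 22 ≤ 34 = M_tri(3). ✓ Equality does not hold at z = 3 (the coefficients have mixed signs, so the terms do not all align in phase there).

M_tri(3) = 34; |p(3)| = 22; equality at z=3: no.


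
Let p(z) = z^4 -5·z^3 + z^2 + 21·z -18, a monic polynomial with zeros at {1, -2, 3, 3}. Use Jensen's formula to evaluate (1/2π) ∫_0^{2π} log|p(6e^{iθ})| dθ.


Zeros: -2, 1, 3, 3; r = 6.
Inside |z| < r: -2, 1, 3, 3. Outside (|z| ≥ r): ∅.
p(0) = -18, so log|p(0)| = log(18) = 2.8904.
Apply Jensen: I(r) = log|p(0)| + Σ_k log(r/|z_k|), summed over zeros inside |z| < r.
  log(r/|z_k|) for z_k = 1: log(6/1) = 1.7918
  log(r/|z_k|) for z_k = -2: log(6/2) = 1.0986
  log(r/|z_k|) for z_k = 3: log(6/3) = 0.6931
  log(r/|z_k|) for z_k = 3: log(6/3) = 0.6931
Sum over inside zeros: 4.2767.
I(r) = log|p(0)| + (inside sum) = 2.8904 + 4.2767 = 7.1670.
Closed form (all zeros inside, monic): I(r) = n·log(r) = 4·log(6) = 7.1670. ✓

I(r) ≈ 7.1670.


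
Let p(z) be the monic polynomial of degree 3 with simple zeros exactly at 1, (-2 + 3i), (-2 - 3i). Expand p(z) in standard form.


The polynomial is p(z) = ∏_{α ∈ S} (z − α), where S = {1, (-2 + 3i), (-2 - 3i)}.
Expanding the product yields: p(z) = z^3 + 3·z^2 + 9·z -13.
Note conjugate pairs combine to real quadratics: (z − (-2+3i))(z − (-2−3i)) = z² + 4z + 13.
The resulting polynomial has degree 3 and real coefficients as required.

p(z) = z^3 + 3·z^2 + 9·z -13.


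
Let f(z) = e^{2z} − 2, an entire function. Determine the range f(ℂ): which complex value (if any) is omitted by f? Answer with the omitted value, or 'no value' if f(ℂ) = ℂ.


Little Picard bounds the complement of f(ℂ) to at most one point.
e^{2z} is never zero on ℂ, so 1·e^{2z} takes every value in ℂ ∖ {0}. Adding -2 shifts the range to ℂ ∖ {-2}. Thus f omits exactly the value -2.

Omitted value: -2.


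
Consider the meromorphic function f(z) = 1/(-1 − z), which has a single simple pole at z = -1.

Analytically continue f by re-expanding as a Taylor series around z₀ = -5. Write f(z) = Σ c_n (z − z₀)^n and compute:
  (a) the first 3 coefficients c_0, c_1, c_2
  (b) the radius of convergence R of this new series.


Let w = z − z₀, so z = z₀ + w.
Then -1 − z = -1 − (z₀ + w) = (-1 − z₀) − w = 4 − w.
f(z) = 1/(4 − w) = (1/(4)) · 1/(1 − w/(4)) = Σ_{n≥0} w^n / (4)^(n+1).
So c_n = 1/(4)^(n+1):
  c_0 = 1/(4)^1 = 1/4.
  c_1 = 1/(4)^2 = 1/16.
  c_2 = 1/(4)^3 = 1/64.
The series is valid for |w/d| < 1, i.e. |z − z₀| < |d|.
Radius of convergence: R = |-1 − z₀| = |4| = 4 (distance from z₀ to the singularity z = -1).

c_0 = 1/4, c_1 = 1/16, c_2 = 1/64; R = 4.


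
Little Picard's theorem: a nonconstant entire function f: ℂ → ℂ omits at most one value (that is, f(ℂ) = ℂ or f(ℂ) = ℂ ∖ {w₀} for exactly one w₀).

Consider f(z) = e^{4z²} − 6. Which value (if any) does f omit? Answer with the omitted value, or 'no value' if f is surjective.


Little Picard bounds the complement of f(ℂ) to at most one point.
The exponent g(z) = 4z² is a nonconstant polynomial, hence surjective onto ℂ. So e^{g(z)} takes every value in {e^w : w ∈ ℂ} = ℂ ∖ {0}. Adding -6 shifts the range to ℂ ∖ {-6}. f omits exactly -6.

Omitted value: -6.


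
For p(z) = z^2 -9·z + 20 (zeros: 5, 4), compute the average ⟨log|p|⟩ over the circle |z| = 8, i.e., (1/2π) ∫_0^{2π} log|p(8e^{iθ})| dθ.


Zeros: 4, 5; r = 8.
Inside |z| < r: 4, 5. Outside (|z| ≥ r): ∅.
p(0) = 20, so log|p(0)| = log(20) = 2.9957.
Apply Jensen: I(r) = log|p(0)| + Σ_k log(r/|z_k|), summed over zeros inside |z| < r.
  log(r/|z_k|) for z_k = 5: log(8/5) = 0.4700
  log(r/|z_k|) for z_k = 4: log(8/4) = 0.6931
Sum over inside zeros: 1.1632.
I(r) = log|p(0)| + (inside sum) = 2.9957 + 1.1632 = 4.1589.
Closed form (all zeros inside, monic): I(r) = n·log(r) = 2·log(8) = 4.1589. ✓

I(r) ≈ 4.1589.


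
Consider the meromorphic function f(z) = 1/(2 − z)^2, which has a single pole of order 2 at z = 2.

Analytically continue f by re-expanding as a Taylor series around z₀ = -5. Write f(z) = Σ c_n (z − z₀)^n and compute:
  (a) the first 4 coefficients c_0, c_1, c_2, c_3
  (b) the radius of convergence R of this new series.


Let w = z − z₀, so z = z₀ + w.
Then 2 − z = 2 − (z₀ + w) = (2 − z₀) − w = 7 − w.
f(z) = 1/(7 − w)^2 = (1/(7)^2) · (1 − w/(7))^{−2}.
By the binomial series (1−u)^{−2} = Σ_{n≥0} C(n+1, 1) u^n for |u|<1, with u = w/(7):
  c_n = C(n+1, 1) / (7)^(n+2).
  c_0 = 1/(7)^2 = 1/49.
  c_1 = 2/(7)^3 = 2/343.
  c_2 = 3/(7)^4 = 3/2401.
  c_3 = 4/(7)^5 = 4/16807.
The series is valid for |w/d| < 1, i.e. |z − z₀| < |d|.
Radius of convergence: R = |2 − z₀| = |7| = 7 (distance from z₀ to the singularity z = 2).

c_0 = 1/49, c_1 = 2/343, c_2 = 3/2401, c_3 = 4/16807; R = 7.


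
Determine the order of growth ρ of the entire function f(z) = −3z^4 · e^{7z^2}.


M(r) = max_{|z|=r} |-3|·|z|^4·|e^{7z^2}| = 3·r^4 · e^{7r^2} (the factors attain their maxima compatibly on |z|=r). Then log M(r) = log 3 + 4·log r + 7r^2, dominated by the last term, so log log M(r) ~ 2·log r. The polynomial factor -3z^4 contributes only a log r term and does not affect the order. ρ = 2.
Therefore ρ = 2.

Order ρ = 2.


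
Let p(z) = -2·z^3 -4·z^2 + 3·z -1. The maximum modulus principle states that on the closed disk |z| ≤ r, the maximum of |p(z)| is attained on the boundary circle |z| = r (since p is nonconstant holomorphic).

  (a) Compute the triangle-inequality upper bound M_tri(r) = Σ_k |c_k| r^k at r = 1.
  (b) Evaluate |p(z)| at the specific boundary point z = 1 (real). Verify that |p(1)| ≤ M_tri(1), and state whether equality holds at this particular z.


Coefficients: c_0 = -1, c_1 = 3, c_2 = -4, c_3 = -2. Radius r = 1.
Part (a). Triangle bound: M_tri(r) = Σ_k |c_k| r^k
  = |-1|·1^0 + |3|·1^1 + |-4|·1^2 + |-2|·1^3
  = 1 + 3 + 4 + 2 = 10.
This bounds M(r) := max_{|z|=r} |p(z)| from above; equality holds iff all terms c_k z^k can be made to align in phase at a single z on |z|=r.
Part (b). At z = 1 (real, on the circle |z| = r):
  p(1) = (-1)·1^0 + (3)·1^1 + (-4)·1^2 + (-2)·1^3 = -4.
  |p(1)| = 4.
Check: |p(1)| = 4 ≤ 10 = M_tri(1). ✓ Equality does not hold at z = 1 (the coefficients have mixed signs, so the terms do not all align in phase there).

M_tri(1) = 10; |p(1)| = 4; equality at z=1: no.


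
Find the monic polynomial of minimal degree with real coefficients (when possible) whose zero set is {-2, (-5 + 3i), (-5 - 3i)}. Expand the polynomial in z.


The polynomial is p(z) = ∏_{α ∈ S} (z − α), where S = {-2, (-5 + 3i), (-5 - 3i)}.
Expanding the product yields: p(z) = z^3 + 12·z^2 + 54·z + 68.
Note conjugate pairs combine to real quadratics: (z − (-5+3i))(z − (-5−3i)) = z² + 10z + 34.
The resulting polynomial has degree 3 and real coefficients as required.

p(z) = z^3 + 12·z^2 + 54·z + 68.


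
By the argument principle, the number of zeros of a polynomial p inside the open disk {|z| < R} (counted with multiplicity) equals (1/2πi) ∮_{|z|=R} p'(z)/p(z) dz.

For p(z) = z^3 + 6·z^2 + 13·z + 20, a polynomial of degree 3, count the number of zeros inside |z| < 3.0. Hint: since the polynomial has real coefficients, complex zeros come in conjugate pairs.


The zeros of p are: (-1 + 2i), (-1 - 2i), -4.
Their magnitudes are: 2.236, 2.236, 4.
Zeros with |z| < R = 3.0: (-1 + 2i), (-1 - 2i).
Count = 2.
By the argument principle, (1/2πi) ∮_{|z|=R} p'(z)/p(z) dz equals exactly this count.

Number of zeros inside |z| < 3.0: 2.


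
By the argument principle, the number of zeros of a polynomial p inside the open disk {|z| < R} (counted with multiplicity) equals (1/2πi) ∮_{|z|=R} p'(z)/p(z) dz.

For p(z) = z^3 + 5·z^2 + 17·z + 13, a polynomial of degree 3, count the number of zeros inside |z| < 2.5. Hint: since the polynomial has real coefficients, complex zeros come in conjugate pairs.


The zeros of p are: -1, (-2 + 3i), (-2 - 3i).
Their magnitudes are: 1, 3.606, 3.606.
Zeros with |z| < R = 2.5: -1.
Count = 1.
By the argument principle, (1/2πi) ∮_{|z|=R} p'(z)/p(z) dz equals exactly this count.

Number of zeros inside |z| < 2.5: 1.


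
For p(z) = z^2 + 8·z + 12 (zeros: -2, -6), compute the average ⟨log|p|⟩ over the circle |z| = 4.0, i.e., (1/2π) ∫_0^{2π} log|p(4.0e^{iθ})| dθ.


Zeros: -6, -2; r = 4.0.
Inside |z| < r: -2. Outside (|z| ≥ r): -6.
p(0) = 12, so log|p(0)| = log(12) = 2.4849.
Apply Jensen: I(r) = log|p(0)| + Σ_k log(r/|z_k|), summed over zeros inside |z| < r.
  log(r/|z_k|) for z_k = -2: log(4.0/2) = 0.6931
  Outside zeros (-6) contribute nothing to the Jensen sum.
Sum over inside zeros: 0.6931.
I(r) = log|p(0)| + (inside sum) = 2.4849 + 0.6931 = 3.1781.
Note: since some zeros are outside |z| ≤ r, the simplified n·log(r) form does NOT apply — only the inside zeros contribute.

I(r) ≈ 3.1781.


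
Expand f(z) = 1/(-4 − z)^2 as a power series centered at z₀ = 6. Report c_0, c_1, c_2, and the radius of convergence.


Let w = z − z₀, so z = z₀ + w.
Then -4 − z = -4 − (z₀ + w) = (-4 − z₀) − w = -10 − w.
f(z) = 1/(-10 − w)^2 = (1/(-10)^2) · (1 − w/(-10))^{−2}.
By the binomial series (1−u)^{−2} = Σ_{n≥0} C(n+1, 1) u^n for |u|<1, with u = w/(-10):
  c_n = C(n+1, 1) / (-10)^(n+2).
  c_0 = 1/(-10)^2 = 1/100.
  c_1 = 2/(-10)^3 = -1/500.
  c_2 = 3/(-10)^4 = 3/10000.
The series is valid for |w/d| < 1, i.e. |z − z₀| < |d|.
Radius of convergence: R = |-4 − z₀| = |-10| = 10 (distance from z₀ to the singularity z = -4).

c_0 = 1/100, c_1 = -1/500, c_2 = 3/10000; R = 10.


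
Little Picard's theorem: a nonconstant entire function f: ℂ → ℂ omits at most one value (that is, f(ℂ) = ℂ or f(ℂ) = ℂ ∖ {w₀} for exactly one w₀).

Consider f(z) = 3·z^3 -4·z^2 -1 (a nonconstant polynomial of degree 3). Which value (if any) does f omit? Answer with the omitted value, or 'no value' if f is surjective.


Little Picard bounds the complement of f(ℂ) to at most one point.
For every w ∈ ℂ, the equation p(z) − w = 0 is a nonconstant polynomial in z and hence has at least one root by the fundamental theorem of algebra. So p is surjective onto ℂ, omitting no value.

Omitted value: no value.


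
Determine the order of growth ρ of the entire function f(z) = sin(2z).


sin(w) is a linear combination of e^{iw} and e^{−iw} (or e^w, e^{−w} in the hyperbolic case), so |sin(w)| ≤ e^{|w|}. With w = 2z, |w| ≤ 2|z| + 0 = 2r + 0 on |z| = r, giving M(r) ≤ e^{2r + 0}, so ρ ≤ 1. On a suitable ray (z = it for sin/cos; z = t for sinh/cosh, t real → ∞), |sin(2z)| grows like e^{2|t|}/2, so ρ ≥ 1. Hence ρ = 1.
Therefore ρ = 1.

Order ρ = 1.
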